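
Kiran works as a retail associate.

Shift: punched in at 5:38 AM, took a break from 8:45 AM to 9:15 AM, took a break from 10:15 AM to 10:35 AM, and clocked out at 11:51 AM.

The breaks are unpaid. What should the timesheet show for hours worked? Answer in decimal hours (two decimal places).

5.38 hours

Shift: 5:38 AM–11:51 AM = 6 h 13 min; less 50 min break → 5 h 23 min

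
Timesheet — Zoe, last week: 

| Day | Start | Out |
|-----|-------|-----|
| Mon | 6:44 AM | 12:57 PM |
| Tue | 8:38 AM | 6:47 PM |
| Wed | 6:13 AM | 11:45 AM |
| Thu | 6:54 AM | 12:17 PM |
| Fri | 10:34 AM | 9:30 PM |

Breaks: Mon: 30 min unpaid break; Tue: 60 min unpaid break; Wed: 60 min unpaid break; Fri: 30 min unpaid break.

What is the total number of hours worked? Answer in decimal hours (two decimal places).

Mon: 6:44 AM–12:57 PM = 6 h 13 min; less 30 min break → 5 h 43 min
Tue: 8:38 AM–6:47 PM = 10 h 9 min; less 60 min break → 9 h 9 min
Wed: 6:13 AM–11:45 AM = 5 h 32 min; less 60 min break → 4 h 32 min
Thu: 6:54 AM–12:17 PM = 5 h 23 min
Fri: 10:34 AM–9:30 PM = 10 h 56 min; less 30 min break → 10 h 26 min
Total: 5 h 43 min + 9 h 9 min + 4 h 32 min + 5 h 23 min + 10 h 26 min = 35 h 13 min.

35.22 hours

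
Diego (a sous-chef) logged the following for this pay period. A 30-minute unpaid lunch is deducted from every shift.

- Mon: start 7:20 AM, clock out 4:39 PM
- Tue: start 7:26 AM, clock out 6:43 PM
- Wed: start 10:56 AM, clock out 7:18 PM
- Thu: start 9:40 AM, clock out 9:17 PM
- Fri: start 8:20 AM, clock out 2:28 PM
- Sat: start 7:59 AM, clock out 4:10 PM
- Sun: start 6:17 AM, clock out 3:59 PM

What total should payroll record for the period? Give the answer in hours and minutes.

61 h 6 min

Mon: 7:20 AM–4:39 PM = 9 h 19 min; less 30 min break → 8 h 49 min
Tue: 7:26 AM–6:43 PM = 11 h 17 min; less 30 min break → 10 h 47 min
Wed: 10:56 AM–7:18 PM = 8 h 22 min; less 30 min break → 7 h 52 min
Thu: 9:40 AM–9:17 PM = 11 h 37 min; less 30 min break → 11 h 7 min
Fri: 8:20 AM–2:28 PM = 6 h 8 min; less 30 min break → 5 h 38 min
Sat: 7:59 AM–4:10 PM = 8 h 11 min; less 30 min break → 7 h 41 min
Sun: 6:17 AM–3:59 PM = 9 h 42 min; less 30 min break → 9 h 12 min
Total: 8 h 49 min + 10 h 47 min + 7 h 52 min + 11 h 7 min + 5 h 38 min + 7 h 41 min + 9 h 12 min = 61 h 6 min.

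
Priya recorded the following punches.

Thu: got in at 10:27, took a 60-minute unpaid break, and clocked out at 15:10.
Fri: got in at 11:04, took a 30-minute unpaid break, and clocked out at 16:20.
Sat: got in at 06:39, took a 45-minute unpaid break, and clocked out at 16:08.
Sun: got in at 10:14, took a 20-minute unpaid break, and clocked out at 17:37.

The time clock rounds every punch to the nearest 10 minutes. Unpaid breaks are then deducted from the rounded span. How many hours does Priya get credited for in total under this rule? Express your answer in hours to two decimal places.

24.42 hours

Thu: in 10:27→10:30, out 15:10→15:10; 4 h 40 min − 60 min = 3 h 40 min
Fri: in 11:04→11:00, out 16:20→16:20; 5 h 20 min − 30 min = 4 h 50 min
Sat: in 06:39→06:40, out 16:08→16:10; 9 h 30 min − 45 min = 8 h 45 min
Sun: in 10:14→10:10, out 17:37→17:40; 7 h 30 min − 20 min = 7 h 10 min
Total credited: 24 h 25 min.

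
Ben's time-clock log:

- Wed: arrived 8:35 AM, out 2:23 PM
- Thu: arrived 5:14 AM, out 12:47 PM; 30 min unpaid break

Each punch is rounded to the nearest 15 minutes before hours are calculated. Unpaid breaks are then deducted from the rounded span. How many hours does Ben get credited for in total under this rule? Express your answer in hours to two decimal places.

Wed: in 8:35 AM→8:30 AM, out 2:23 PM→2:30 PM; 6 h 0 min
Thu: in 5:14 AM→5:15 AM, out 12:47 PM→12:45 PM; 7 h 30 min − 30 min = 7 h 0 min
Total credited: 13 h 0 min.

13.00 hours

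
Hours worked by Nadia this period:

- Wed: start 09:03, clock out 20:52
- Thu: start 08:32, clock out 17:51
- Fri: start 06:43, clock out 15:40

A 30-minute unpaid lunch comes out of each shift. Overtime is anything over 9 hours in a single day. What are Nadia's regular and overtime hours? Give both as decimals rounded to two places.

Wed: 09:03–20:52 = 11 h 49 min; less 30 min break → 11 h 19 min
Thu: 08:32–17:51 = 9 h 19 min; less 30 min break → 8 h 49 min
Fri: 06:43–15:40 = 8 h 57 min; less 30 min break → 8 h 27 min
Wed reg 9 h 0 min / OT 2 h 19 min; Thu reg 8 h 49 min / OT 0 h 0 min; Fri reg 8 h 27 min / OT 0 h 0 min.
Totals: regular 26 h 16 min, overtime 2 h 19 min.

Regular 26.27 hours, overtime 2.32 hours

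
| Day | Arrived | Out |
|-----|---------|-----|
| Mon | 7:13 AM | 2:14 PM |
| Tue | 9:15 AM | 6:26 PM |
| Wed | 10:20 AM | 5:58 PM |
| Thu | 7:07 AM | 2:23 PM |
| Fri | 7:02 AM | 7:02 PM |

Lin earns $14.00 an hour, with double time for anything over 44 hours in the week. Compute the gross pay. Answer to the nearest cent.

Mon: 7:13 AM–2:14 PM = 7 h 1 min
Tue: 9:15 AM–6:26 PM = 9 h 11 min
Wed: 10:20 AM–5:58 PM = 7 h 38 min
Thu: 7:07 AM–2:23 PM = 7 h 16 min
Fri: 7:02 AM–7:02 PM = 12 h 0 min
Total worked: 43 h 6 min = 2586 min.
Regular 43 h 6 min = 2586 min at $14.00/h; overtime 0 h 0 min = 0 min at $28.00/h.
Pay = (2586 × $14.00 + 0 × $28.00) ÷ 60 = $603.40.

$603.40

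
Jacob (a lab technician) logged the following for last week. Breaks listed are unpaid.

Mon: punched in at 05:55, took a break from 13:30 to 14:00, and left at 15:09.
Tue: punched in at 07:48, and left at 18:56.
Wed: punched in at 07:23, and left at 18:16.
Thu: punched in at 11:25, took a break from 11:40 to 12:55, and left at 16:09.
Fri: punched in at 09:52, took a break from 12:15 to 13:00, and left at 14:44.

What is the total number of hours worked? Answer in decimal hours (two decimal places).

Mon: 05:55–15:09 = 9 h 14 min; less 30 min break → 8 h 44 min
Tue: 07:48–18:56 = 11 h 8 min
Wed: 07:23–18:16 = 10 h 53 min
Thu: 11:25–16:09 = 4 h 44 min; less 75 min break → 3 h 29 min
Fri: 09:52–14:44 = 4 h 52 min; less 45 min break → 4 h 7 min
Total: 8 h 44 min + 11 h 8 min + 10 h 53 min + 3 h 29 min + 4 h 7 min = 38 h 21 min.

38.35 hours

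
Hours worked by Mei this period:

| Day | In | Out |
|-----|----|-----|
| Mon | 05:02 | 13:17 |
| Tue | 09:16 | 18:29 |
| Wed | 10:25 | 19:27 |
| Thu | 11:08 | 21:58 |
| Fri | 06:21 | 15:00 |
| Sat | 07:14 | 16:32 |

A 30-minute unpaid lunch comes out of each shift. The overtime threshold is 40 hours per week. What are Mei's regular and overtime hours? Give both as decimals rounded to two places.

Regular 40.00 hours, overtime 12.28 hours

Mon: 05:02–13:17 = 8 h 15 min; less 30 min break → 7 h 45 min
Tue: 09:16–18:29 = 9 h 13 min; less 30 min break → 8 h 43 min
Wed: 10:25–19:27 = 9 h 2 min; less 30 min break → 8 h 32 min
Thu: 11:08–21:58 = 10 h 50 min; less 30 min break → 10 h 20 min
Fri: 06:21–15:00 = 8 h 39 min; less 30 min break → 8 h 9 min
Sat: 07:14–16:32 = 9 h 18 min; less 30 min break → 8 h 48 min
Total worked: 52 h 17 min = 52.28 h.
Threshold 40 h → overtime 12 h 17 min, regular 40 h 0 min.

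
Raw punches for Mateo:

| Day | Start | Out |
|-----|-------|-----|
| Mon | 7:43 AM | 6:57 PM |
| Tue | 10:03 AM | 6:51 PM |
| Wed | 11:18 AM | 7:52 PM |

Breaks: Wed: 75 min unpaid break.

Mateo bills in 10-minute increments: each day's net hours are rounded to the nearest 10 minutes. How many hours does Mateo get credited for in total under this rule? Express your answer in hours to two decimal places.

27.33 hours

Mon: 7:43 AM–6:57 PM = 11 h 14 min → rounds to 11 h 10 min
Tue: 10:03 AM–6:51 PM = 8 h 48 min → rounds to 8 h 50 min
Wed: 11:18 AM–7:52 PM = 8 h 34 min − 75 min = 7 h 19 min → rounds to 7 h 20 min
Total credited: 27 h 20 min.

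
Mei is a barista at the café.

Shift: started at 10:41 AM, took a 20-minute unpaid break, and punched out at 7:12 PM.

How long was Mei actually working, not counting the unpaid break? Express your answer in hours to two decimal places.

Shift: 10:41 AM–7:12 PM = 8 h 31 min; less 20 min break → 8 h 11 min

8.18 hours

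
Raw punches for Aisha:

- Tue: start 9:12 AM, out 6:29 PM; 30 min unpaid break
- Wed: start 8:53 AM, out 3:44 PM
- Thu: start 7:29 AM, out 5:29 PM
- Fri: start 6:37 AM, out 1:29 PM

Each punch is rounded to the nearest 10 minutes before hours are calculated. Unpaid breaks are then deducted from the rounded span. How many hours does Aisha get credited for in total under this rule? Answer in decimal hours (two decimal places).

32.50 hours

Tue: in 9:12 AM→9:10 AM, out 6:29 PM→6:30 PM; 9 h 20 min − 30 min = 8 h 50 min
Wed: in 8:53 AM→8:50 AM, out 3:44 PM→3:40 PM; 6 h 50 min
Thu: in 7:29 AM→7:30 AM, out 5:29 PM→5:30 PM; 10 h 0 min
Fri: in 6:37 AM→6:40 AM, out 1:29 PM→1:30 PM; 6 h 50 min
Total credited: 32 h 30 min.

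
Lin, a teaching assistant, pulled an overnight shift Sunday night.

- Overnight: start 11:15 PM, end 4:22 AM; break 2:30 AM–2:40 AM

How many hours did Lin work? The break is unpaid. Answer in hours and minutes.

Overnight: 11:15 PM → midnight = 0 h 45 min; midnight → 4:22 AM = 4 h 22 min; span 5 h 7 min; less 10 min break → 4 h 57 min

4 h 57 min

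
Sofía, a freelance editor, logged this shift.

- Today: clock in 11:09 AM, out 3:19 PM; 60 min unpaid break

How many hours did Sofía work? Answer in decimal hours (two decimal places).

3.17 hours

Today: 11:09 AM–3:19 PM = 4 h 10 min; less 60 min break → 3 h 10 min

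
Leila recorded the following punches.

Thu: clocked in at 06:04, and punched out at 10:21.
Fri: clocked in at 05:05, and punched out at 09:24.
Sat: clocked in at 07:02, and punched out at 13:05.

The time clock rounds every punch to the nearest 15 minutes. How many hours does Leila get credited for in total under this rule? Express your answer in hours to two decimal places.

Thu: in 06:04→06:00, out 10:21→10:15; 4 h 15 min
Fri: in 05:05→05:00, out 09:24→09:30; 4 h 30 min
Sat: in 07:02→07:00, out 13:05→13:00; 6 h 0 min
Total credited: 14 h 45 min.

14.75 hours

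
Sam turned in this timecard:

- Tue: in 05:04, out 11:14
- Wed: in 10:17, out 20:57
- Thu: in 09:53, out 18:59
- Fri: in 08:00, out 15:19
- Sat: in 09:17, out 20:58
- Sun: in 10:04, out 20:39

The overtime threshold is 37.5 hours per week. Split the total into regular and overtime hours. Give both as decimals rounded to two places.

Tue: 05:04–11:14 = 6 h 10 min
Wed: 10:17–20:57 = 10 h 40 min
Thu: 09:53–18:59 = 9 h 6 min
Fri: 08:00–15:19 = 7 h 19 min
Sat: 09:17–20:58 = 11 h 41 min
Sun: 10:04–20:39 = 10 h 35 min
Total worked: 55 h 31 min = 55.52 h.
Threshold 37.5 h → overtime 18 h 1 min, regular 37 h 30 min.

Regular 37.50 hours, overtime 18.02 hours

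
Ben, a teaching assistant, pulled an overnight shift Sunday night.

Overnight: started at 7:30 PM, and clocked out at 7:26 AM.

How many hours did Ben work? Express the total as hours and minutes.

11 h 56 min

Overnight: 7:30 PM → midnight = 4 h 30 min; midnight → 7:26 AM = 7 h 26 min; span 11 h 56 min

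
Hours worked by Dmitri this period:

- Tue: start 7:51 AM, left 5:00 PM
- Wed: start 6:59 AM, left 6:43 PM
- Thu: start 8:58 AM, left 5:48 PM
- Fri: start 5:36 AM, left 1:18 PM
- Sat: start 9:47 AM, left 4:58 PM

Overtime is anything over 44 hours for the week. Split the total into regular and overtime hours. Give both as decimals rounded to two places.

Regular 44.00 hours, overtime 0.60 hours

Tue: 7:51 AM–5:00 PM = 9 h 9 min
Wed: 6:59 AM–6:43 PM = 11 h 44 min
Thu: 8:58 AM–5:48 PM = 8 h 50 min
Fri: 5:36 AM–1:18 PM = 7 h 42 min
Sat: 9:47 AM–4:58 PM = 7 h 11 min
Total worked: 44 h 36 min = 44.60 h.
Threshold 44 h → overtime 0 h 36 min, regular 44 h 0 min.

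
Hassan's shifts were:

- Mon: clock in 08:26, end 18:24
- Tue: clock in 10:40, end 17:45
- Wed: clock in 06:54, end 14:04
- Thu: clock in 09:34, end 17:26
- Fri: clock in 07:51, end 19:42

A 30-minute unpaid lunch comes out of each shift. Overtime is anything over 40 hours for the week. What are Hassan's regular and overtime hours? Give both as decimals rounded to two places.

Mon: 08:26–18:24 = 9 h 58 min; less 30 min break → 9 h 28 min
Tue: 10:40–17:45 = 7 h 5 min; less 30 min break → 6 h 35 min
Wed: 06:54–14:04 = 7 h 10 min; less 30 min break → 6 h 40 min
Thu: 09:34–17:26 = 7 h 52 min; less 30 min break → 7 h 22 min
Fri: 07:51–19:42 = 11 h 51 min; less 30 min break → 11 h 21 min
Total worked: 41 h 26 min = 41.43 h.
Threshold 40 h → overtime 1 h 26 min, regular 40 h 0 min.

Regular 40.00 hours, overtime 1.43 hours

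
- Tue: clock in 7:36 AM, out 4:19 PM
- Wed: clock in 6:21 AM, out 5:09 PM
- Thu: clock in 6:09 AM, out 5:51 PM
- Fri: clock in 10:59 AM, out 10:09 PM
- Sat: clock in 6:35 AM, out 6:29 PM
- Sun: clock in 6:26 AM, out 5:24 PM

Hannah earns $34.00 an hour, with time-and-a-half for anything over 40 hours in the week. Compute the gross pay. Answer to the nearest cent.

Tue: 7:36 AM–4:19 PM = 8 h 43 min
Wed: 6:21 AM–5:09 PM = 10 h 48 min
Thu: 6:09 AM–5:51 PM = 11 h 42 min
Fri: 10:59 AM–10:09 PM = 11 h 10 min
Sat: 6:35 AM–6:29 PM = 11 h 54 min
Sun: 6:26 AM–5:24 PM = 10 h 58 min
Total worked: 65 h 15 min = 3915 min.
Regular 40 h 0 min = 2400 min at $34.00/h; overtime 25 h 15 min = 1515 min at $51.00/h.
Pay = (2400 × $34.00 + 1515 × $51.00) ÷ 60 = $2647.75.

$2647.75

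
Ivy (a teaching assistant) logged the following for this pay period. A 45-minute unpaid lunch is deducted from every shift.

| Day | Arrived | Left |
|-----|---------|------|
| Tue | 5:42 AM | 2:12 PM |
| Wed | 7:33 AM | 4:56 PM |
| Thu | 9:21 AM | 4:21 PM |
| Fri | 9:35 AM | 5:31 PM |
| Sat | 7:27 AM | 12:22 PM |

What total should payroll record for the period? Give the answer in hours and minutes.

33 h 59 min

Tue: 5:42 AM–2:12 PM = 8 h 30 min; less 45 min break → 7 h 45 min
Wed: 7:33 AM–4:56 PM = 9 h 23 min; less 45 min break → 8 h 38 min
Thu: 9:21 AM–4:21 PM = 7 h 0 min; less 45 min break → 6 h 15 min
Fri: 9:35 AM–5:31 PM = 7 h 56 min; less 45 min break → 7 h 11 min
Sat: 7:27 AM–12:22 PM = 4 h 55 min; less 45 min break → 4 h 10 min
Total: 7 h 45 min + 8 h 38 min + 6 h 15 min + 7 h 11 min + 4 h 10 min = 33 h 59 min.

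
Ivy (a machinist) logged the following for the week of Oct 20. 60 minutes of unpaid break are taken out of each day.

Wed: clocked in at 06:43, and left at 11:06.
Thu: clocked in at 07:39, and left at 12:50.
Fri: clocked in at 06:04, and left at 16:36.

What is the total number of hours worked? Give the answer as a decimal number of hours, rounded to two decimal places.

17.10 hours

Wed: 06:43–11:06 = 4 h 23 min; less 60 min break → 3 h 23 min
Thu: 07:39–12:50 = 5 h 11 min; less 60 min break → 4 h 11 min
Fri: 06:04–16:36 = 10 h 32 min; less 60 min break → 9 h 32 min
Total: 3 h 23 min + 4 h 11 min + 9 h 32 min = 17 h 6 min.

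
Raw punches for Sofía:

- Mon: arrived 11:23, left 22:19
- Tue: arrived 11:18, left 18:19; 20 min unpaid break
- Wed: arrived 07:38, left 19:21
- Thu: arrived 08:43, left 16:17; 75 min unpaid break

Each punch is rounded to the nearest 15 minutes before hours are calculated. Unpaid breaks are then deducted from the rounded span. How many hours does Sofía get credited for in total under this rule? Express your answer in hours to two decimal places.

Mon: in 11:23→11:30, out 22:19→22:15; 10 h 45 min
Tue: in 11:18→11:15, out 18:19→18:15; 7 h 0 min − 20 min = 6 h 40 min
Wed: in 07:38→07:45, out 19:21→19:15; 11 h 30 min
Thu: in 08:43→08:45, out 16:17→16:15; 7 h 30 min − 75 min = 6 h 15 min
Total credited: 35 h 10 min.

35.17 hours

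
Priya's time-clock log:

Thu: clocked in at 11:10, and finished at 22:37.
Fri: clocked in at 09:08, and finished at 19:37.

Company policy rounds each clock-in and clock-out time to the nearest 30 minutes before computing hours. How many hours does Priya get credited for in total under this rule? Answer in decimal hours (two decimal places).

Thu: in 11:10→11:00, out 22:37→22:30; 11 h 30 min
Fri: in 09:08→09:00, out 19:37→19:30; 10 h 30 min
Total credited: 22 h 0 min.

22.00 hours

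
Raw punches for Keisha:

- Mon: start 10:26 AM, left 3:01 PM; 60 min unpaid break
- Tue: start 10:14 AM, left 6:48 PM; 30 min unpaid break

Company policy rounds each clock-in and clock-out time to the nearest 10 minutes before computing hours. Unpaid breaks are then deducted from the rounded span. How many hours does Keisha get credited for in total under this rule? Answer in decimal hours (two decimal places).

Mon: in 10:26 AM→10:30 AM, out 3:01 PM→3:00 PM; 4 h 30 min − 60 min = 3 h 30 min
Tue: in 10:14 AM→10:10 AM, out 6:48 PM→6:50 PM; 8 h 40 min − 30 min = 8 h 10 min
Total credited: 11 h 40 min.

11.67 hours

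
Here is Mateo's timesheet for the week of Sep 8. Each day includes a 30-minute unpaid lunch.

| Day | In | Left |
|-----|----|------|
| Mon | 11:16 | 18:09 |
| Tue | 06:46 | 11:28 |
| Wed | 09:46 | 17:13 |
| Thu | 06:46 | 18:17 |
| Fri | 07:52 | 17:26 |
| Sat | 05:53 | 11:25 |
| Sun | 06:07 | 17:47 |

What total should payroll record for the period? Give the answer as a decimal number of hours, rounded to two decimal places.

53.82 hours

Mon: 11:16–18:09 = 6 h 53 min; less 30 min break → 6 h 23 min
Tue: 06:46–11:28 = 4 h 42 min; less 30 min break → 4 h 12 min
Wed: 09:46–17:13 = 7 h 27 min; less 30 min break → 6 h 57 min
Thu: 06:46–18:17 = 11 h 31 min; less 30 min break → 11 h 1 min
Fri: 07:52–17:26 = 9 h 34 min; less 30 min break → 9 h 4 min
Sat: 05:53–11:25 = 5 h 32 min; less 30 min break → 5 h 2 min
Sun: 06:07–17:47 = 11 h 40 min; less 30 min break → 11 h 10 min
Total: 6 h 23 min + 4 h 12 min + 6 h 57 min + 11 h 1 min + 9 h 4 min + 5 h 2 min + 11 h 10 min = 53 h 49 min.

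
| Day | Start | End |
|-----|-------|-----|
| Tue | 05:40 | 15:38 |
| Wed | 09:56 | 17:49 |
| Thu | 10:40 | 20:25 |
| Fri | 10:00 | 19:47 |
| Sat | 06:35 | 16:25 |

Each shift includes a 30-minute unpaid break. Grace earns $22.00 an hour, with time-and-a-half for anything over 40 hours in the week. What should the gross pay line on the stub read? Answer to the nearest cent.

Tue: 05:40–15:38 = 9 h 58 min; less 30 min break → 9 h 28 min
Wed: 09:56–17:49 = 7 h 53 min; less 30 min break → 7 h 23 min
Thu: 10:40–20:25 = 9 h 45 min; less 30 min break → 9 h 15 min
Fri: 10:00–19:47 = 9 h 47 min; less 30 min break → 9 h 17 min
Sat: 06:35–16:25 = 9 h 50 min; less 30 min break → 9 h 20 min
Total worked: 44 h 43 min = 2683 min.
Regular 40 h 0 min = 2400 min at $22.00/h; overtime 4 h 43 min = 283 min at $33.00/h.
Pay = (2400 × $22.00 + 283 × $33.00) ÷ 60 = $1035.65.

$1035.65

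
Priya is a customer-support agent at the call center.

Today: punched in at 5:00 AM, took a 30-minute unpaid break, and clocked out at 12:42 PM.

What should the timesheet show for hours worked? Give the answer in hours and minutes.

7 h 12 min

Today: 5:00 AM–12:42 PM = 7 h 42 min; less 30 min break → 7 h 12 min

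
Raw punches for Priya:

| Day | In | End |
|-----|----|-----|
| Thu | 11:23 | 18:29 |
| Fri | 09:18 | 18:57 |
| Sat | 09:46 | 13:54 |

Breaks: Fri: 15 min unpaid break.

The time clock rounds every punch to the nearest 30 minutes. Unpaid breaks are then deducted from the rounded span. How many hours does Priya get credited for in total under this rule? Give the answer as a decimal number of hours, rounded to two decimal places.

20.25 hours

Thu: in 11:23→11:30, out 18:29→18:30; 7 h 0 min
Fri: in 09:18→09:30, out 18:57→19:00; 9 h 30 min − 15 min = 9 h 15 min
Sat: in 09:46→10:00, out 13:54→14:00; 4 h 0 min
Total credited: 20 h 15 min.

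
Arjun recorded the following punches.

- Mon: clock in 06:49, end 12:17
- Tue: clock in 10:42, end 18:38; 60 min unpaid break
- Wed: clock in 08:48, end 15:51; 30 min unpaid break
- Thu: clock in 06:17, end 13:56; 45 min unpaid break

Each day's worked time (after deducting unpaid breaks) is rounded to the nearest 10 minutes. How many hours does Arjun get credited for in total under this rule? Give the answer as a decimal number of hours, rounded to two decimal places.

25.83 hours

Mon: 06:49–12:17 = 5 h 28 min → rounds to 5 h 30 min
Tue: 10:42–18:38 = 7 h 56 min − 60 min = 6 h 56 min → rounds to 7 h 0 min
Wed: 08:48–15:51 = 7 h 3 min − 30 min = 6 h 33 min → rounds to 6 h 30 min
Thu: 06:17–13:56 = 7 h 39 min − 45 min = 6 h 54 min → rounds to 6 h 50 min
Total credited: 25 h 50 min.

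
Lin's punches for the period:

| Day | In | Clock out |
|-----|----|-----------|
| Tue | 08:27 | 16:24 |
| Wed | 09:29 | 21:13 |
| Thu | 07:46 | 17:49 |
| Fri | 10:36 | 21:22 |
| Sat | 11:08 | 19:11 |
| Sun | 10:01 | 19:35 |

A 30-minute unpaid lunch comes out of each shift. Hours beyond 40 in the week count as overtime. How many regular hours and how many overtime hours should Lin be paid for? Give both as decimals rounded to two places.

Regular 40.00 hours, overtime 15.12 hours

Tue: 08:27–16:24 = 7 h 57 min; less 30 min break → 7 h 27 min
Wed: 09:29–21:13 = 11 h 44 min; less 30 min break → 11 h 14 min
Thu: 07:46–17:49 = 10 h 3 min; less 30 min break → 9 h 33 min
Fri: 10:36–21:22 = 10 h 46 min; less 30 min break → 10 h 16 min
Sat: 11:08–19:11 = 8 h 3 min; less 30 min break → 7 h 33 min
Sun: 10:01–19:35 = 9 h 34 min; less 30 min break → 9 h 4 min
Total worked: 55 h 7 min = 55.12 h.
Threshold 40 h → overtime 15 h 7 min, regular 40 h 0 min.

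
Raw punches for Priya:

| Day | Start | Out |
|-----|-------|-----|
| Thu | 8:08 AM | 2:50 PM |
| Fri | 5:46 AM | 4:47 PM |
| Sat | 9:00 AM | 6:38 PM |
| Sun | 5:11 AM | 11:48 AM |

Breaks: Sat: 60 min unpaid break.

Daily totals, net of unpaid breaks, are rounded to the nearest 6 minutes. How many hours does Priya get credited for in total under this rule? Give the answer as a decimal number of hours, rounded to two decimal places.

32.90 hours

Thu: 8:08 AM–2:50 PM = 6 h 42 min → rounds to 6 h 42 min
Fri: 5:46 AM–4:47 PM = 11 h 1 min → rounds to 11 h 0 min
Sat: 9:00 AM–6:38 PM = 9 h 38 min − 60 min = 8 h 38 min → rounds to 8 h 36 min
Sun: 5:11 AM–11:48 AM = 6 h 37 min → rounds to 6 h 36 min
Total credited: 32 h 54 min.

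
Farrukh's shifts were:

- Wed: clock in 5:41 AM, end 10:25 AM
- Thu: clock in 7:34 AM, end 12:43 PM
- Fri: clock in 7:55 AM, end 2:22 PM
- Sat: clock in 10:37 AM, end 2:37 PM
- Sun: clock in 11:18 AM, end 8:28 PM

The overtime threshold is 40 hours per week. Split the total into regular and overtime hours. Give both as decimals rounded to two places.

Wed: 5:41 AM–10:25 AM = 4 h 44 min
Thu: 7:34 AM–12:43 PM = 5 h 9 min
Fri: 7:55 AM–2:22 PM = 6 h 27 min
Sat: 10:37 AM–2:37 PM = 4 h 0 min
Sun: 11:18 AM–8:28 PM = 9 h 10 min
Total worked: 29 h 30 min = 29.50 h.
Threshold 40 h → overtime 0 h 0 min, regular 29 h 30 min.

Regular 29.50 hours, overtime 0.00 hours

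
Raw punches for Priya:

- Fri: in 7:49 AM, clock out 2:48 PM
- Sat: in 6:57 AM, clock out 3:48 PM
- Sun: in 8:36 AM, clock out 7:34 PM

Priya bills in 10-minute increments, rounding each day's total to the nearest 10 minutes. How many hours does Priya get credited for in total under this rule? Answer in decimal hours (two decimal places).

26.83 hours

Fri: 7:49 AM–2:48 PM = 6 h 59 min → rounds to 7 h 0 min
Sat: 6:57 AM–3:48 PM = 8 h 51 min → rounds to 8 h 50 min
Sun: 8:36 AM–7:34 PM = 10 h 58 min → rounds to 11 h 0 min
Total credited: 26 h 50 min.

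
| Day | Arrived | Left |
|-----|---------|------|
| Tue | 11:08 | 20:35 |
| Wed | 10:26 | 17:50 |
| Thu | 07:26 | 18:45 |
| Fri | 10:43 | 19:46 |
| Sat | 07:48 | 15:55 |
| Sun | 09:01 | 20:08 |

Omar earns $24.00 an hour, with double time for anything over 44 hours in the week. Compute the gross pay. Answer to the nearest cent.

Tue: 11:08–20:35 = 9 h 27 min
Wed: 10:26–17:50 = 7 h 24 min
Thu: 07:26–18:45 = 11 h 19 min
Fri: 10:43–19:46 = 9 h 3 min
Sat: 07:48–15:55 = 8 h 7 min
Sun: 09:01–20:08 = 11 h 7 min
Total worked: 56 h 27 min = 3387 min.
Regular 44 h 0 min = 2640 min at $24.00/h; overtime 12 h 27 min = 747 min at $48.00/h.
Pay = (2640 × $24.00 + 747 × $48.00) ÷ 60 = $1653.60.

$1653.60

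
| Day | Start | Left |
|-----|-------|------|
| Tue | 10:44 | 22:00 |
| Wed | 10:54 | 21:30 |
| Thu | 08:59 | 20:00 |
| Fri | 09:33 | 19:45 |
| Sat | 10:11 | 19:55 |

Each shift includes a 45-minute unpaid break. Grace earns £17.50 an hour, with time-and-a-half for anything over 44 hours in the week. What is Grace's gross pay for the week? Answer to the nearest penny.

£903.00

Tue: 10:44–22:00 = 11 h 16 min; less 45 min break → 10 h 31 min
Wed: 10:54–21:30 = 10 h 36 min; less 45 min break → 9 h 51 min
Thu: 08:59–20:00 = 11 h 1 min; less 45 min break → 10 h 16 min
Fri: 09:33–19:45 = 10 h 12 min; less 45 min break → 9 h 27 min
Sat: 10:11–19:55 = 9 h 44 min; less 45 min break → 8 h 59 min
Total worked: 49 h 4 min = 2944 min.
Regular 44 h 0 min = 2640 min at £17.50/h; overtime 5 h 4 min = 304 min at £26.25/h.
Pay = (2640 × £17.50 + 304 × £26.25) ÷ 60 = £903.00.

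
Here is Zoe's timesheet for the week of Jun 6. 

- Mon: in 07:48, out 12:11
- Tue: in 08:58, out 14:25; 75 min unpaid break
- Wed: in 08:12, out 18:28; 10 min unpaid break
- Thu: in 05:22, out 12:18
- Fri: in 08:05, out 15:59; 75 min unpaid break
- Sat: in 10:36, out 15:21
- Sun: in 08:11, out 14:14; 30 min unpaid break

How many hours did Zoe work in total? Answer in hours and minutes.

Mon: 07:48–12:11 = 4 h 23 min
Tue: 08:58–14:25 = 5 h 27 min; less 75 min break → 4 h 12 min
Wed: 08:12–18:28 = 10 h 16 min; less 10 min break → 10 h 6 min
Thu: 05:22–12:18 = 6 h 56 min
Fri: 08:05–15:59 = 7 h 54 min; less 75 min break → 6 h 39 min
Sat: 10:36–15:21 = 4 h 45 min
Sun: 08:11–14:14 = 6 h 3 min; less 30 min break → 5 h 33 min
Total: 4 h 23 min + 4 h 12 min + 10 h 6 min + 6 h 56 min + 6 h 39 min + 4 h 45 min + 5 h 33 min = 42 h 34 min.

42 h 34 min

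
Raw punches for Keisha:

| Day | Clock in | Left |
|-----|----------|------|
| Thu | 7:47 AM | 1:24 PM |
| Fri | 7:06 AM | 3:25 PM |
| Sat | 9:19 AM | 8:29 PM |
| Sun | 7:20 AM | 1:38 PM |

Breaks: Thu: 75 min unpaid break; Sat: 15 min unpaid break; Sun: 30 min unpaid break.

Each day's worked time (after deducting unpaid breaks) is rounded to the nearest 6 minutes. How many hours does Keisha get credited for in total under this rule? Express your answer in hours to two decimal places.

Thu: 7:47 AM–1:24 PM = 5 h 37 min − 75 min = 4 h 22 min → rounds to 4 h 24 min
Fri: 7:06 AM–3:25 PM = 8 h 19 min → rounds to 8 h 18 min
Sat: 9:19 AM–8:29 PM = 11 h 10 min − 15 min = 10 h 55 min → rounds to 10 h 54 min
Sun: 7:20 AM–1:38 PM = 6 h 18 min − 30 min = 5 h 48 min → rounds to 5 h 48 min
Total credited: 29 h 24 min.

29.40 hours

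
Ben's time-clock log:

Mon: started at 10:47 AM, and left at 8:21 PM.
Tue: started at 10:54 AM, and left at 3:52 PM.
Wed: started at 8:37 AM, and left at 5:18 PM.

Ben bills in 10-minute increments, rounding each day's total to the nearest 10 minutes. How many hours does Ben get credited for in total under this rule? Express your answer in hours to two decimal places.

23.17 hours

Mon: 10:47 AM–8:21 PM = 9 h 34 min → rounds to 9 h 30 min
Tue: 10:54 AM–3:52 PM = 4 h 58 min → rounds to 5 h 0 min
Wed: 8:37 AM–5:18 PM = 8 h 41 min → rounds to 8 h 40 min
Total credited: 23 h 10 min.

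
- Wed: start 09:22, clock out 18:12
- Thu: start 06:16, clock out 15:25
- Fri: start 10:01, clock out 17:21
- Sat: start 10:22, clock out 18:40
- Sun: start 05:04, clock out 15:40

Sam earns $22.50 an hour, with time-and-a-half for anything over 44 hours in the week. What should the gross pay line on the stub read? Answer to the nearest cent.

$997.31

Wed: 09:22–18:12 = 8 h 50 min
Thu: 06:16–15:25 = 9 h 9 min
Fri: 10:01–17:21 = 7 h 20 min
Sat: 10:22–18:40 = 8 h 18 min
Sun: 05:04–15:40 = 10 h 36 min
Total worked: 44 h 13 min = 2653 min.
Regular 44 h 0 min = 2640 min at $22.50/h; overtime 0 h 13 min = 13 min at $33.75/h.
Pay = (2640 × $22.50 + 13 × $33.75) ÷ 60 = $997.31.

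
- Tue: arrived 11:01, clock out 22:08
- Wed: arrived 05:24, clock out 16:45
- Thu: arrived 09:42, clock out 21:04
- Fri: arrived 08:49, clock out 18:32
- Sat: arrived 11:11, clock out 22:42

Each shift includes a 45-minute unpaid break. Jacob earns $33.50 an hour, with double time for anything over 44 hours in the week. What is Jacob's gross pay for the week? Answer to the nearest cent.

$1964.22

Tue: 11:01–22:08 = 11 h 7 min; less 45 min break → 10 h 22 min
Wed: 05:24–16:45 = 11 h 21 min; less 45 min break → 10 h 36 min
Thu: 09:42–21:04 = 11 h 22 min; less 45 min break → 10 h 37 min
Fri: 08:49–18:32 = 9 h 43 min; less 45 min break → 8 h 58 min
Sat: 11:11–22:42 = 11 h 31 min; less 45 min break → 10 h 46 min
Total worked: 51 h 19 min = 3079 min.
Regular 44 h 0 min = 2640 min at $33.50/h; overtime 7 h 19 min = 439 min at $67.00/h.
Pay = (2640 × $33.50 + 439 × $67.00) ÷ 60 = $1964.22.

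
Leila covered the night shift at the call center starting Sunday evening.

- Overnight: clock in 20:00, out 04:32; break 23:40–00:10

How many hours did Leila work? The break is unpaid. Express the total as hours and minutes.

Overnight: 20:00 → midnight = 4 h 0 min; midnight → 04:32 = 4 h 32 min; span 8 h 32 min; less 30 min break → 8 h 2 min

8 h 2 min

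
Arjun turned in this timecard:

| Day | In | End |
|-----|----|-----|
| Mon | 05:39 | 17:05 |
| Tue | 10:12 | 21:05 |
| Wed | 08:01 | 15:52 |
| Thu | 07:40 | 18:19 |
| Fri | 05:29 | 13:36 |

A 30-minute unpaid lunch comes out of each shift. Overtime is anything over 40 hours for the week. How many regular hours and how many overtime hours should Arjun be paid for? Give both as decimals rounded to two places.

Mon: 05:39–17:05 = 11 h 26 min; less 30 min break → 10 h 56 min
Tue: 10:12–21:05 = 10 h 53 min; less 30 min break → 10 h 23 min
Wed: 08:01–15:52 = 7 h 51 min; less 30 min break → 7 h 21 min
Thu: 07:40–18:19 = 10 h 39 min; less 30 min break → 10 h 9 min
Fri: 05:29–13:36 = 8 h 7 min; less 30 min break → 7 h 37 min
Total worked: 46 h 26 min = 46.43 h.
Threshold 40 h → overtime 6 h 26 min, regular 40 h 0 min.

Regular 40.00 hours, overtime 6.43 hours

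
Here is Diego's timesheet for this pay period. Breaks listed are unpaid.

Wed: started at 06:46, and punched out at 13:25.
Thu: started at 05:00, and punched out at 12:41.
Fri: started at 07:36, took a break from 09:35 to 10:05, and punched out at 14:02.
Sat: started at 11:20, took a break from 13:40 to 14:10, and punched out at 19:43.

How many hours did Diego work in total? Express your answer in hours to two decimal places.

28.15 hours

Wed: 06:46–13:25 = 6 h 39 min
Thu: 05:00–12:41 = 7 h 41 min
Fri: 07:36–14:02 = 6 h 26 min; less 30 min break → 5 h 56 min
Sat: 11:20–19:43 = 8 h 23 min; less 30 min break → 7 h 53 min
Total: 6 h 39 min + 7 h 41 min + 5 h 56 min + 7 h 53 min = 28 h 9 min.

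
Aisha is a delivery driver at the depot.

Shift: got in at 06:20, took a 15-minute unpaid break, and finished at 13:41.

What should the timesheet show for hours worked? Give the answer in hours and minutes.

7 h 6 min

Shift: 06:20–13:41 = 7 h 21 min; less 15 min break → 7 h 6 min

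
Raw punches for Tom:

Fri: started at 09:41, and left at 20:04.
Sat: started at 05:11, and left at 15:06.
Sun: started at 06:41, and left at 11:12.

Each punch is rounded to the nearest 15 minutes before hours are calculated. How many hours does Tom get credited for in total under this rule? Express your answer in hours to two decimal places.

Fri: in 09:41→09:45, out 20:04→20:00; 10 h 15 min
Sat: in 05:11→05:15, out 15:06→15:00; 9 h 45 min
Sun: in 06:41→06:45, out 11:12→11:15; 4 h 30 min
Total credited: 24 h 30 min.

24.50 hours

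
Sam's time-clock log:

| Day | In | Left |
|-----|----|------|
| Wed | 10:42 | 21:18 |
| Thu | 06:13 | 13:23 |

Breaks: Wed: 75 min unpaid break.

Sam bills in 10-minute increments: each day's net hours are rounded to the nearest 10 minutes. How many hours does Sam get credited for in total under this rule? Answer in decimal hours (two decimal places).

16.50 hours

Wed: 10:42–21:18 = 10 h 36 min − 75 min = 9 h 21 min → rounds to 9 h 20 min
Thu: 06:13–13:23 = 7 h 10 min → rounds to 7 h 10 min
Total credited: 16 h 30 min.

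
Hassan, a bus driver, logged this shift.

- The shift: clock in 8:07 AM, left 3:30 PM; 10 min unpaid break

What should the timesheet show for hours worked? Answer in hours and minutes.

7 h 13 min

The shift: 8:07 AM–3:30 PM = 7 h 23 min; less 10 min break → 7 h 13 min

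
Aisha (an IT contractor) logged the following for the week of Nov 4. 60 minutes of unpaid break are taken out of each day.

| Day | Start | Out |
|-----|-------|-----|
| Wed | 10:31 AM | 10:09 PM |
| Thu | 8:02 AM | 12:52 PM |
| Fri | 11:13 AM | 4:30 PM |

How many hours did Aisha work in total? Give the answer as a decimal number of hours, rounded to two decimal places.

Wed: 10:31 AM–10:09 PM = 11 h 38 min; less 60 min break → 10 h 38 min
Thu: 8:02 AM–12:52 PM = 4 h 50 min; less 60 min break → 3 h 50 min
Fri: 11:13 AM–4:30 PM = 5 h 17 min; less 60 min break → 4 h 17 min
Total: 10 h 38 min + 3 h 50 min + 4 h 17 min = 18 h 45 min.

18.75 hours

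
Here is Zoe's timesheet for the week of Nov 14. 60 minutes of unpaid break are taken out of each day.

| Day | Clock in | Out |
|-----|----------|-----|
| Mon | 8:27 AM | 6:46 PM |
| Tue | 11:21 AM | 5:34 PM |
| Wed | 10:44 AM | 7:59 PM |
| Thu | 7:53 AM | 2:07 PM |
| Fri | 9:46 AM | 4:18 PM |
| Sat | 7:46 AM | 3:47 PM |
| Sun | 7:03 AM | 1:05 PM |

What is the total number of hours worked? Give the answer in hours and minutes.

45 h 36 min

Mon: 8:27 AM–6:46 PM = 10 h 19 min; less 60 min break → 9 h 19 min
Tue: 11:21 AM–5:34 PM = 6 h 13 min; less 60 min break → 5 h 13 min
Wed: 10:44 AM–7:59 PM = 9 h 15 min; less 60 min break → 8 h 15 min
Thu: 7:53 AM–2:07 PM = 6 h 14 min; less 60 min break → 5 h 14 min
Fri: 9:46 AM–4:18 PM = 6 h 32 min; less 60 min break → 5 h 32 min
Sat: 7:46 AM–3:47 PM = 8 h 1 min; less 60 min break → 7 h 1 min
Sun: 7:03 AM–1:05 PM = 6 h 2 min; less 60 min break → 5 h 2 min
Total: 9 h 19 min + 5 h 13 min + 8 h 15 min + 5 h 14 min + 5 h 32 min + 7 h 1 min + 5 h 2 min = 45 h 36 min.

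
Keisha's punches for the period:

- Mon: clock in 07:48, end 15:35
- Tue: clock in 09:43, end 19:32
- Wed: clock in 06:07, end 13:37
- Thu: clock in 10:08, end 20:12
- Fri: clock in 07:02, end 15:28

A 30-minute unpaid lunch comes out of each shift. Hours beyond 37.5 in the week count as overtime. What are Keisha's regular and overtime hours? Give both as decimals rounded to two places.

Mon: 07:48–15:35 = 7 h 47 min; less 30 min break → 7 h 17 min
Tue: 09:43–19:32 = 9 h 49 min; less 30 min break → 9 h 19 min
Wed: 06:07–13:37 = 7 h 30 min; less 30 min break → 7 h 0 min
Thu: 10:08–20:12 = 10 h 4 min; less 30 min break → 9 h 34 min
Fri: 07:02–15:28 = 8 h 26 min; less 30 min break → 7 h 56 min
Total worked: 41 h 6 min = 41.10 h.
Threshold 37.5 h → overtime 3 h 36 min, regular 37 h 30 min.

Regular 37.50 hours, overtime 3.60 hours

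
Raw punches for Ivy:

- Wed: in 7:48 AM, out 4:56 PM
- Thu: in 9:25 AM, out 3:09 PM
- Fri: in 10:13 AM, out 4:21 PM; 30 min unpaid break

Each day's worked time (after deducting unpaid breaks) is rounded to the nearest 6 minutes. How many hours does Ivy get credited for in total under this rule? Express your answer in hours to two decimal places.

Wed: 7:48 AM–4:56 PM = 9 h 8 min → rounds to 9 h 6 min
Thu: 9:25 AM–3:09 PM = 5 h 44 min → rounds to 5 h 42 min
Fri: 10:13 AM–4:21 PM = 6 h 8 min − 30 min = 5 h 38 min → rounds to 5 h 36 min
Total credited: 20 h 24 min.

20.40 hours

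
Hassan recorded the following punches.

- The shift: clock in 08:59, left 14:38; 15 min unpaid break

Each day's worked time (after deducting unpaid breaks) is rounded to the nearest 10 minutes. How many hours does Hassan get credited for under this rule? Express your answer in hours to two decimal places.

5.33 hours

The shift: 08:59–14:38 = 5 h 39 min − 15 min = 5 h 24 min → rounds to 5 h 20 min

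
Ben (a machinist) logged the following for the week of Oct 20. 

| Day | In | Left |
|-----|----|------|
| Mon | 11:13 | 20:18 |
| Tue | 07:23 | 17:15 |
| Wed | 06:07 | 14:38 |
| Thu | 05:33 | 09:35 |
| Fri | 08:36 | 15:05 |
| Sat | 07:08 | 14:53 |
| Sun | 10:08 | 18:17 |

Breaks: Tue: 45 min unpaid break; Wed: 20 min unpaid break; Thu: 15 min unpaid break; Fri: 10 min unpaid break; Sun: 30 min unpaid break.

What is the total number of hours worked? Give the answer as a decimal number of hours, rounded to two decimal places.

Mon: 11:13–20:18 = 9 h 5 min
Tue: 07:23–17:15 = 9 h 52 min; less 45 min break → 9 h 7 min
Wed: 06:07–14:38 = 8 h 31 min; less 20 min break → 8 h 11 min
Thu: 05:33–09:35 = 4 h 2 min; less 15 min break → 3 h 47 min
Fri: 08:36–15:05 = 6 h 29 min; less 10 min break → 6 h 19 min
Sat: 07:08–14:53 = 7 h 45 min
Sun: 10:08–18:17 = 8 h 9 min; less 30 min break → 7 h 39 min
Total: 9 h 5 min + 9 h 7 min + 8 h 11 min + 3 h 47 min + 6 h 19 min + 7 h 45 min + 7 h 39 min = 51 h 53 min.

51.88 hours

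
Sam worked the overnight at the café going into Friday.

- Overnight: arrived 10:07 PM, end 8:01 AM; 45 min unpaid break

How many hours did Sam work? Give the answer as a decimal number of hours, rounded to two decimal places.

Overnight: 10:07 PM → midnight = 1 h 53 min; midnight → 8:01 AM = 8 h 1 min; span 9 h 54 min; less 45 min break → 9 h 9 min

9.15 hours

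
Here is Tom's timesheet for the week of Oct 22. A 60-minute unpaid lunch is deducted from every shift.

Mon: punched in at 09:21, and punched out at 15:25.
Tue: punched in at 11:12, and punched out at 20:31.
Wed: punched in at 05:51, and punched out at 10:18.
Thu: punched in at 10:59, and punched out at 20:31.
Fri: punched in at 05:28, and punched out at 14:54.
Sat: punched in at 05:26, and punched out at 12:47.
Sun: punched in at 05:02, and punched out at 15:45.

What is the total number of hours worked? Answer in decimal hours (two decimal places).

49.87 hours

Mon: 09:21–15:25 = 6 h 4 min; less 60 min break → 5 h 4 min
Tue: 11:12–20:31 = 9 h 19 min; less 60 min break → 8 h 19 min
Wed: 05:51–10:18 = 4 h 27 min; less 60 min break → 3 h 27 min
Thu: 10:59–20:31 = 9 h 32 min; less 60 min break → 8 h 32 min
Fri: 05:28–14:54 = 9 h 26 min; less 60 min break → 8 h 26 min
Sat: 05:26–12:47 = 7 h 21 min; less 60 min break → 6 h 21 min
Sun: 05:02–15:45 = 10 h 43 min; less 60 min break → 9 h 43 min
Total: 5 h 4 min + 8 h 19 min + 3 h 27 min + 8 h 32 min + 8 h 26 min + 6 h 21 min + 9 h 43 min = 49 h 52 min.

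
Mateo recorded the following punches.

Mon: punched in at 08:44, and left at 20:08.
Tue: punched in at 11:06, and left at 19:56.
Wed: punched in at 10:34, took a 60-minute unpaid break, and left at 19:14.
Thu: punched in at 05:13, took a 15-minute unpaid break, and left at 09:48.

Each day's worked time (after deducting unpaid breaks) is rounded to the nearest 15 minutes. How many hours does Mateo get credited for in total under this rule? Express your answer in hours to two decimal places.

Mon: 08:44–20:08 = 11 h 24 min → rounds to 11 h 30 min
Tue: 11:06–19:56 = 8 h 50 min → rounds to 8 h 45 min
Wed: 10:34–19:14 = 8 h 40 min − 60 min = 7 h 40 min → rounds to 7 h 45 min
Thu: 05:13–09:48 = 4 h 35 min − 15 min = 4 h 20 min → rounds to 4 h 15 min
Total credited: 32 h 15 min.

32.25 hours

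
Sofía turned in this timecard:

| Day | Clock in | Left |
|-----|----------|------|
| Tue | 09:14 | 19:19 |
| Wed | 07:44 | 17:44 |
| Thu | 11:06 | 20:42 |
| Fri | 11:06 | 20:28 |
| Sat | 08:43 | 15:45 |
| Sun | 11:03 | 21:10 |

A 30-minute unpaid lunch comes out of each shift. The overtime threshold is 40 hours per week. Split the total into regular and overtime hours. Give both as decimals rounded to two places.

Tue: 09:14–19:19 = 10 h 5 min; less 30 min break → 9 h 35 min
Wed: 07:44–17:44 = 10 h 0 min; less 30 min break → 9 h 30 min
Thu: 11:06–20:42 = 9 h 36 min; less 30 min break → 9 h 6 min
Fri: 11:06–20:28 = 9 h 22 min; less 30 min break → 8 h 52 min
Sat: 08:43–15:45 = 7 h 2 min; less 30 min break → 6 h 32 min
Sun: 11:03–21:10 = 10 h 7 min; less 30 min break → 9 h 37 min
Total worked: 53 h 12 min = 53.20 h.
Threshold 40 h → overtime 13 h 12 min, regular 40 h 0 min.

Regular 40.00 hours, overtime 13.20 hours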